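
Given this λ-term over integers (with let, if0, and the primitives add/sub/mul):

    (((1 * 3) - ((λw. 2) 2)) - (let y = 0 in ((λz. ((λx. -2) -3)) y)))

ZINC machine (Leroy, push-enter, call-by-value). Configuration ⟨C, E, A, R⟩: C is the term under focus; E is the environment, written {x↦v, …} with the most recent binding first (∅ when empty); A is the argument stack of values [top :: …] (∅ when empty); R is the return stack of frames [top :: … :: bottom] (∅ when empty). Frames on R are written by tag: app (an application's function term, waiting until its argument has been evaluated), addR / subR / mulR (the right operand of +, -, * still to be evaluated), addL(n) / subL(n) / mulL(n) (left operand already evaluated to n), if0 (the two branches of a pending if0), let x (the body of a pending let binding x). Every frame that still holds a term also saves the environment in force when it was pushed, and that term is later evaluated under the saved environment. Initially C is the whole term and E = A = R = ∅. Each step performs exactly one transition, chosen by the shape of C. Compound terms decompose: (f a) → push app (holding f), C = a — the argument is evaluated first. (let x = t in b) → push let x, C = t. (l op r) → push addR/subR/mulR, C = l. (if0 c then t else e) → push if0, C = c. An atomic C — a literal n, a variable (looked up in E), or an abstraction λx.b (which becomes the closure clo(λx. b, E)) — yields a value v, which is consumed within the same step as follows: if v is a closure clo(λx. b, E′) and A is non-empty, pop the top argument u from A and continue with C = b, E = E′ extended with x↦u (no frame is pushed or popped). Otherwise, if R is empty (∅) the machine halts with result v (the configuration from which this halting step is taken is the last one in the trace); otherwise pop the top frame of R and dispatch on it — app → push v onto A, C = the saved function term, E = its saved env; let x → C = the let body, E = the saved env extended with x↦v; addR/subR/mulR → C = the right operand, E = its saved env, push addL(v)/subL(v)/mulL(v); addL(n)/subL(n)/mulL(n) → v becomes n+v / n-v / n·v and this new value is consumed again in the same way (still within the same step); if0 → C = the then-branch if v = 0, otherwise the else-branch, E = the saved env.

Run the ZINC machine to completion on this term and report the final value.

Answer: 3

Machine steps:
[0] [C=(((1 * 3) - ((λw. 2) 2)) - (let y = 0 in ((λz. ((λx. -2) -3)) y))) | E=∅ | A=∅ | R=∅]
[1] [C=((1 * 3) - ((λw. 2) 2)) | E=∅ | A=∅ | R=[subR]]
[2] [C=(1 * 3) | E=∅ | A=∅ | R=[subR :: subR]]
[3] [C=1 | E=∅ | A=∅ | R=[mulR :: subR :: subR]]
[4] [C=3 | E=∅ | A=∅ | R=[mulL(1) :: subR :: subR]]
[5] [C=((λw. 2) 2) | E=∅ | A=∅ | R=[subL(3) :: subR]]
[6] [C=2 | E=∅ | A=∅ | R=[app :: subL(3) :: subR]]
[7] [C=(λw. 2) | E=∅ | A=[2] | R=[subL(3) :: subR]]
[8] [C=2 | E={w↦2} | A=∅ | R=[subL(3) :: subR]]
[9] [C=(let y = 0 in ((λz. ((λx. -2) -3)) y)) | E=∅ | A=∅ | R=[subL(1)]]
[10] [C=0 | E=∅ | A=∅ | R=[let y :: subL(1)]]
[11] [C=((λz. ((λx. -2) -3)) y) | E={y↦0} | A=∅ | R=[subL(1)]]
[12] [C=y | E={y↦0} | A=∅ | R=[app :: subL(1)]]
[13] [C=(λz. ((λx. -2) -3)) | E={y↦0} | A=[0] | R=[subL(1)]]
[14] [C=((λx. -2) -3) | E={z↦0, y↦0} | A=∅ | R=[subL(1)]]
[15] [C=-3 | E={z↦0, y↦0} | A=∅ | R=[app :: subL(1)]]
[16] [C=(λx. -2) | E={z↦0, y↦0} | A=[-3] | R=[subL(1)]]
[17] [C=-2 | E={x↦-3, z↦0, y↦0} | A=∅ | R=[subL(1)]]
→ final value 3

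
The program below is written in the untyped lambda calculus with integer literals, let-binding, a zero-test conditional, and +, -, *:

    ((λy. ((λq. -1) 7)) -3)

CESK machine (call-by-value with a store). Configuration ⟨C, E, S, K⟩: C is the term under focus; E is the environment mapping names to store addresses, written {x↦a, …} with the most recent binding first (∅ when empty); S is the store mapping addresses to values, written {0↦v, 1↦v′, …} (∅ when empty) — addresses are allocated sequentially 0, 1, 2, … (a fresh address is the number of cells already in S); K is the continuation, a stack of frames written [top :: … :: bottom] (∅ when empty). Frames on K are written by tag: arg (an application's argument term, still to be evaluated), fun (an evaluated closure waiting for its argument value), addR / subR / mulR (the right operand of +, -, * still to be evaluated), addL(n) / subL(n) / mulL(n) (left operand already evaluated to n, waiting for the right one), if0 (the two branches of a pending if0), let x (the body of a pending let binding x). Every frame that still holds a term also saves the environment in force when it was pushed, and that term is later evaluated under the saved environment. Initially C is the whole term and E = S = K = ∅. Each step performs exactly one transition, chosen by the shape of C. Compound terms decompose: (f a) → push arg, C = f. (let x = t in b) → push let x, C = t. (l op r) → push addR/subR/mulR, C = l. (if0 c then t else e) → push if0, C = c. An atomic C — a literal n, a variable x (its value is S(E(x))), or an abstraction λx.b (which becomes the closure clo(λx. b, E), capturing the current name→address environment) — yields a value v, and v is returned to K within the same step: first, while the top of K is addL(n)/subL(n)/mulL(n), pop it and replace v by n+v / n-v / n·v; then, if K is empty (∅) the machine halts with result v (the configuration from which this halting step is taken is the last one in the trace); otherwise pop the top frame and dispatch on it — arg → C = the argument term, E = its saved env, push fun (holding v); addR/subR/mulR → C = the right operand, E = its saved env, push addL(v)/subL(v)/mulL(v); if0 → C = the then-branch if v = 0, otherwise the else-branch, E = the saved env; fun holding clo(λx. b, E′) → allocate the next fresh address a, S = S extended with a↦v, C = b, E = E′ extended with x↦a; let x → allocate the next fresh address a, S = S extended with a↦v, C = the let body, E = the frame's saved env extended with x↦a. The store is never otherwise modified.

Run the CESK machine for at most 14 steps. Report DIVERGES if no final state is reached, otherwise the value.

0. [C=((λy. ((λq. -1) 7)) -3) | E=∅ | S=∅ | K=∅]
1. [C=(λy. ((λq. -1) 7)) | E=∅ | S=∅ | K=[arg]]
2. [C=-3 | E=∅ | S=∅ | K=[fun]]
3. [C=((λq. -1) 7) | E={y↦0} | S={0↦-3} | K=∅]
4. [C=(λq. -1) | E={y↦0} | S={0↦-3} | K=[arg]]
5. [C=7 | E={y↦0} | S={0↦-3} | K=[fun]]
6. [C=-1 | E={q↦1, y↦0} | S={0↦-3, 1↦7} | K=∅]
→ final value -1

Answer: -1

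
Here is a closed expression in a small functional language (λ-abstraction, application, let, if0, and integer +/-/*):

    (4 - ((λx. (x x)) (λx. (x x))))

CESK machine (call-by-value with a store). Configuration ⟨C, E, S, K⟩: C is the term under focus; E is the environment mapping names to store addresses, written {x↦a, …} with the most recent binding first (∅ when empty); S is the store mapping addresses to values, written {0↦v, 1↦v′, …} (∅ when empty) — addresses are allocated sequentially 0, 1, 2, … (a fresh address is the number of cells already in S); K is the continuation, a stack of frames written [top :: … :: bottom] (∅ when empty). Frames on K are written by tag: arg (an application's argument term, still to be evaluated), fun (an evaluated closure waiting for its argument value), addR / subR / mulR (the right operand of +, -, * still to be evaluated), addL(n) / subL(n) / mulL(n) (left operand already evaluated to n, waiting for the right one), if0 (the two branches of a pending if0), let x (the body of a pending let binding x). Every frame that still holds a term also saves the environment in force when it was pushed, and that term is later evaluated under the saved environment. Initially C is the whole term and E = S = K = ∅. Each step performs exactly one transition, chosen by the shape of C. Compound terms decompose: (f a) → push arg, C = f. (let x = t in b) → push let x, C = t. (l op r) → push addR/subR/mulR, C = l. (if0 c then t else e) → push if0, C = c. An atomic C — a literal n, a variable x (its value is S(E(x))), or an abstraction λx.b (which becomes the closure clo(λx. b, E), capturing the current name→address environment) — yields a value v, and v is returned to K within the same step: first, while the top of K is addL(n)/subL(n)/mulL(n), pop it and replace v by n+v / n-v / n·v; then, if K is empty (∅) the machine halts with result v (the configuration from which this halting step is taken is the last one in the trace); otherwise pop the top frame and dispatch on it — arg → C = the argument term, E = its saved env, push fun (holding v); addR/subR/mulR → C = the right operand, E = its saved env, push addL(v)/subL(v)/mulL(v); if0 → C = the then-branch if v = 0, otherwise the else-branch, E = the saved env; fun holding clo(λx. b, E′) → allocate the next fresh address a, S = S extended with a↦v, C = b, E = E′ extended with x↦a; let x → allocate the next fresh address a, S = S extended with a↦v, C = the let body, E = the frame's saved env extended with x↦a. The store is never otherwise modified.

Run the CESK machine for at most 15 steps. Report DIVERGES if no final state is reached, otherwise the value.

[0] ⟨C=(4 - ((λx. (x x)) (λx. (x x)))); E=∅; S=∅; K=∅⟩
[1] ⟨C=4; E=∅; S=∅; K=[subR]⟩
[2] ⟨C=((λx. (x x)) (λx. (x x))); E=∅; S=∅; K=[subL(4)]⟩
[3] ⟨C=(λx. (x x)); E=∅; S=∅; K=[arg :: subL(4)]⟩
[4] ⟨C=(λx. (x x)); E=∅; S=∅; K=[fun :: subL(4)]⟩
[5] ⟨C=(x x); E={x↦0}; S={0↦clo(λx. (x x), ∅)}; K=[subL(4)]⟩
[6] ⟨C=x; E={x↦0}; S={0↦clo(λx. (x x), ∅)}; K=[arg :: subL(4)]⟩
[7] ⟨C=x; E={x↦0}; S={0↦clo(λx. (x x), ∅)}; K=[fun :: subL(4)]⟩
[8] ⟨C=(x x); E={x↦1}; S={0↦clo(λx. (x x), ∅), 1↦clo(λx. (x x), ∅)}; K=[subL(4)]⟩
[9] ⟨C=x; E={x↦1}; S={0↦clo(λx. (x x), ∅), 1↦clo(λx. (x x), ∅)}; K=[arg :: subL(4)]⟩
[10] ⟨C=x; E={x↦1}; S={0↦clo(λx. (x x), ∅), 1↦clo(λx. (x x), ∅)}; K=[fun :: subL(4)]⟩
[11] ⟨C=(x x); E={x↦2}; S={0↦clo(λx. (x x), ∅), 1↦clo(λx. (x x), ∅), 2↦clo(λx. (x x), ∅)}; K=[subL(4)]⟩
[12] ⟨C=x; E={x↦2}; S={0↦clo(λx. (x x), ∅), 1↦clo(λx. (x x), ∅), 2↦clo(λx. (x x), ∅)}; K=[arg :: subL(4)]⟩
[13] ⟨C=x; E={x↦2}; S={0↦clo(λx. (x x), ∅), 1↦clo(λx. (x x), ∅), 2↦clo(λx. (x x), ∅)}; K=[fun :: subL(4)]⟩
[14] ⟨C=(x x); E={x↦3}; S={0↦clo(λx. (x x), ∅), 1↦clo(λx. (x x), ∅), 2↦clo(λx. (x x), ∅), 3↦clo(λx. (x x), ∅)}; K=[subL(4)]⟩
[15] ⟨C=x; E={x↦3}; S={0↦clo(λx. (x x), ∅), 1↦clo(λx. (x x), ∅), 2↦clo(λx. (x x), ∅), 3↦clo(λx. (x x), ∅)}; K=[arg :: subL(4)]⟩
→ 15 transitions taken and the configuration is still not final: no result within 15 steps

Answer: DIVERGES (no final state within 15 steps)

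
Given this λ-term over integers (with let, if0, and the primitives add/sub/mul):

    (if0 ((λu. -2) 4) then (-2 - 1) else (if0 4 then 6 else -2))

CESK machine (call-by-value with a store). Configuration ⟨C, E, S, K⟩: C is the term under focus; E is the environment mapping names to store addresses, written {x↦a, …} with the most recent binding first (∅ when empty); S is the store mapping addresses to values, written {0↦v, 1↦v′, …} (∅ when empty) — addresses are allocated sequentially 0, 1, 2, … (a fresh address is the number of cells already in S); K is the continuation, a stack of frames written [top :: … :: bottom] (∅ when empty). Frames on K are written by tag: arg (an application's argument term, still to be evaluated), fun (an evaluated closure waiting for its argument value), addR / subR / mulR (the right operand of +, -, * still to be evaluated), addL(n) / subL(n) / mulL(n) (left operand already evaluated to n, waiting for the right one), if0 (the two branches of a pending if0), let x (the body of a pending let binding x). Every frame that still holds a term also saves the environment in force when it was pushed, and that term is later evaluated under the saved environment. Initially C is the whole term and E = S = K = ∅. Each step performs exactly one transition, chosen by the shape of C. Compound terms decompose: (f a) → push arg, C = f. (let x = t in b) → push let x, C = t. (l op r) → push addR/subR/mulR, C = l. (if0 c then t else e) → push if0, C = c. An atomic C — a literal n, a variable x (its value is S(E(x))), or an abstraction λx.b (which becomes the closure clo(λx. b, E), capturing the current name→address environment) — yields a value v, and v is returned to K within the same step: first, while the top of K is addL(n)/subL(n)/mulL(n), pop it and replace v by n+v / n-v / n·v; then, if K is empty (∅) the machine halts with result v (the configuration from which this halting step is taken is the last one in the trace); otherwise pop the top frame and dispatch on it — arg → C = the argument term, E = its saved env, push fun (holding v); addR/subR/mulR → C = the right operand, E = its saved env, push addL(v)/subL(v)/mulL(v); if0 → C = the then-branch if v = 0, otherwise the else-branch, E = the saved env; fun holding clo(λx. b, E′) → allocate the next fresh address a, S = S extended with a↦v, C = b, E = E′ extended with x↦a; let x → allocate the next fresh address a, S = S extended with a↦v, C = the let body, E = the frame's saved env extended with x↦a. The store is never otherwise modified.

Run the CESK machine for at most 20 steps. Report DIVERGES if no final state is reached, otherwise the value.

step 0: <C=(if0 ((λu. -2) 4) then (-2 - 1) else (if0 4 then 6 else -2)), E=∅, S=∅, K=∅>
step 1: <C=((λu. -2) 4), E=∅, S=∅, K=[if0]>
step 2: <C=(λu. -2), E=∅, S=∅, K=[arg :: if0]>
step 3: <C=4, E=∅, S=∅, K=[fun :: if0]>
step 4: <C=-2, E={u↦0}, S={0↦4}, K=[if0]>
step 5: <C=(if0 4 then 6 else -2), E=∅, S={0↦4}, K=∅>
step 6: <C=4, E=∅, S={0↦4}, K=[if0]>
step 7: <C=-2, E=∅, S={0↦4}, K=∅>
→ final value -2

Answer: -2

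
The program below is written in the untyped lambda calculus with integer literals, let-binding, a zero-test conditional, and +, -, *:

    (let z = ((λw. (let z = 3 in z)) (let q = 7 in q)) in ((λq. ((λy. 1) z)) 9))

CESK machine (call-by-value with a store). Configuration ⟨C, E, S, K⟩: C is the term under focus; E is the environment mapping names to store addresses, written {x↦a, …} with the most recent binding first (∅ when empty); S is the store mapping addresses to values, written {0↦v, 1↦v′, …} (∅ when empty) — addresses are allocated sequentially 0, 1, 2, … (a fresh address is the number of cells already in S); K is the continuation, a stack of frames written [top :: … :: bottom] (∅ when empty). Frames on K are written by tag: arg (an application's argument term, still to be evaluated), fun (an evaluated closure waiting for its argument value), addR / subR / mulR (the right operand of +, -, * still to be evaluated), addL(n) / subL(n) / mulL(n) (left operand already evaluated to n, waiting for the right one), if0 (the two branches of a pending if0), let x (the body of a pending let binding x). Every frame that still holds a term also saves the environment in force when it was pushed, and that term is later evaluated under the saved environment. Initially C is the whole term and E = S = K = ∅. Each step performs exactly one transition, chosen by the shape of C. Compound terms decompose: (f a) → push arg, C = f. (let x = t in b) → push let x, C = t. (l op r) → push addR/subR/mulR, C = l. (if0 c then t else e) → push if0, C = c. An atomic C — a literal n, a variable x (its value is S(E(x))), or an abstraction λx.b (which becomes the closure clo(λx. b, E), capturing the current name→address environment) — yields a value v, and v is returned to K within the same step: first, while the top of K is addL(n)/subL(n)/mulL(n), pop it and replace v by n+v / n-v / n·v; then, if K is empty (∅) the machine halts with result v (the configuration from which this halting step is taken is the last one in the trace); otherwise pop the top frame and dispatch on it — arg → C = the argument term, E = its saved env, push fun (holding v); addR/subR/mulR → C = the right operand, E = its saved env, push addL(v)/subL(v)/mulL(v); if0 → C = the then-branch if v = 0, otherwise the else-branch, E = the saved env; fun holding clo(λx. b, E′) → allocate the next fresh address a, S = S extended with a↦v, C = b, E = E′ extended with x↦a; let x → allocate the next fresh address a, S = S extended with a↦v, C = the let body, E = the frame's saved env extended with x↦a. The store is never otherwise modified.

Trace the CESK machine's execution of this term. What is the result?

step 0: <C=(let z = ((λw. (let z = 3 in z)) (let q = 7 in q)) in ((λq. ((λy. 1) z)) 9)), E=∅, S=∅, K=∅>
step 1: <C=((λw. (let z = 3 in z)) (let q = 7 in q)), E=∅, S=∅, K=[let z]>
step 2: <C=(λw. (let z = 3 in z)), E=∅, S=∅, K=[arg :: let z]>
step 3: <C=(let q = 7 in q), E=∅, S=∅, K=[fun :: let z]>
step 4: <C=7, E=∅, S=∅, K=[let q :: fun :: let z]>
step 5: <C=q, E={q↦0}, S={0↦7}, K=[fun :: let z]>
step 6: <C=(let z = 3 in z), E={w↦1}, S={0↦7, 1↦7}, K=[let z]>
step 7: <C=3, E={w↦1}, S={0↦7, 1↦7}, K=[let z :: let z]>
step 8: <C=z, E={z↦2, w↦1}, S={0↦7, 1↦7, 2↦3}, K=[let z]>
step 9: <C=((λq. ((λy. 1) z)) 9), E={z↦3}, S={0↦7, 1↦7, 2↦3, 3↦3}, K=∅>
step 10: <C=(λq. ((λy. 1) z)), E={z↦3}, S={0↦7, 1↦7, 2↦3, 3↦3}, K=[arg]>
step 11: <C=9, E={z↦3}, S={0↦7, 1↦7, 2↦3, 3↦3}, K=[fun]>
step 12: <C=((λy. 1) z), E={q↦4, z↦3}, S={0↦7, 1↦7, 2↦3, 3↦3, 4↦9}, K=∅>
step 13: <C=(λy. 1), E={q↦4, z↦3}, S={0↦7, 1↦7, 2↦3, 3↦3, 4↦9}, K=[arg]>
step 14: <C=z, E={q↦4, z↦3}, S={0↦7, 1↦7, 2↦3, 3↦3, 4↦9}, K=[fun]>
step 15: <C=1, E={y↦5, q↦4, z↦3}, S={0↦7, 1↦7, 2↦3, 3↦3, 4↦9, 5↦3}, K=∅>
→ final value 1

Answer: 1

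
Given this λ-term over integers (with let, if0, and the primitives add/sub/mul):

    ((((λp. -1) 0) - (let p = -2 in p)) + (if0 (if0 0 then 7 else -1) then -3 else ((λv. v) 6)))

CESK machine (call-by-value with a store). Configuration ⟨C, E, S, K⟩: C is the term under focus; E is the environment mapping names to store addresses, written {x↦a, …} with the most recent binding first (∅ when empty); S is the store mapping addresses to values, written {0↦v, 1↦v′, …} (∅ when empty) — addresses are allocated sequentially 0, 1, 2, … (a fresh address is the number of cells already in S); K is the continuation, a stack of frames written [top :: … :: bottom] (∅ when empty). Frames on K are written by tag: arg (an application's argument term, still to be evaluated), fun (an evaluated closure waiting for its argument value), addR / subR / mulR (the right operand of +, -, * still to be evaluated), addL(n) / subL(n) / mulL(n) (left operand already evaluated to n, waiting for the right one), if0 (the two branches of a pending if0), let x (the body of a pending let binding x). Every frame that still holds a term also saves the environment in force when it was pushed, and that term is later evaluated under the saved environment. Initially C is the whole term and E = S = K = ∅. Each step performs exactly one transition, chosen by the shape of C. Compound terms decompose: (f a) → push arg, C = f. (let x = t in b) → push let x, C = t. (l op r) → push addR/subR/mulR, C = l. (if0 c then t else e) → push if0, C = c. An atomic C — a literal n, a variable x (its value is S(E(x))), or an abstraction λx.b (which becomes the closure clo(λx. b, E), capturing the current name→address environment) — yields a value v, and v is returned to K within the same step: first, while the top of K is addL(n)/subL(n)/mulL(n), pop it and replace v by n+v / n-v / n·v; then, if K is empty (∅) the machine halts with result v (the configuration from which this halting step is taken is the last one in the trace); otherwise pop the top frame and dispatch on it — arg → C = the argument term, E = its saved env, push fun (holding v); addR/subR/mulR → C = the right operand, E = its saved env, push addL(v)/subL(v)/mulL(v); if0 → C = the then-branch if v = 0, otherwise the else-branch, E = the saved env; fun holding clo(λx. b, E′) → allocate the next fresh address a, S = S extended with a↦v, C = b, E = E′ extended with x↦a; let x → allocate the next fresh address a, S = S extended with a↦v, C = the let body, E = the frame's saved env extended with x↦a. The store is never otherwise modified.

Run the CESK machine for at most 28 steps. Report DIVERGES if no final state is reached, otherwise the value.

0. <C=((((λp. -1) 0) - (let p = -2 in p)) + (if0 (if0 0 then 7 else -1) then -3 else ((λv. v) 6))), E=∅, S=∅, K=∅>
1. <C=(((λp. -1) 0) - (let p = -2 in p)), E=∅, S=∅, K=[addR]>
2. <C=((λp. -1) 0), E=∅, S=∅, K=[subR :: addR]>
3. <C=(λp. -1), E=∅, S=∅, K=[arg :: subR :: addR]>
4. <C=0, E=∅, S=∅, K=[fun :: subR :: addR]>
5. <C=-1, E={p↦0}, S={0↦0}, K=[subR :: addR]>
6. <C=(let p = -2 in p), E=∅, S={0↦0}, K=[subL(-1) :: addR]>
7. <C=-2, E=∅, S={0↦0}, K=[let p :: subL(-1) :: addR]>
8. <C=p, E={p↦1}, S={0↦0, 1↦-2}, K=[subL(-1) :: addR]>
9. <C=(if0 (if0 0 then 7 else -1) then -3 else ((λv. v) 6)), E=∅, S={0↦0, 1↦-2}, K=[addL(1)]>
10. <C=(if0 0 then 7 else -1), E=∅, S={0↦0, 1↦-2}, K=[if0 :: addL(1)]>
11. <C=0, E=∅, S={0↦0, 1↦-2}, K=[if0 :: if0 :: addL(1)]>
12. <C=7, E=∅, S={0↦0, 1↦-2}, K=[if0 :: addL(1)]>
13. <C=((λv. v) 6), E=∅, S={0↦0, 1↦-2}, K=[addL(1)]>
14. <C=(λv. v), E=∅, S={0↦0, 1↦-2}, K=[arg :: addL(1)]>
15. <C=6, E=∅, S={0↦0, 1↦-2}, K=[fun :: addL(1)]>
16. <C=v, E={v↦2}, S={0↦0, 1↦-2, 2↦6}, K=[addL(1)]>
→ final value 7

Answer: 7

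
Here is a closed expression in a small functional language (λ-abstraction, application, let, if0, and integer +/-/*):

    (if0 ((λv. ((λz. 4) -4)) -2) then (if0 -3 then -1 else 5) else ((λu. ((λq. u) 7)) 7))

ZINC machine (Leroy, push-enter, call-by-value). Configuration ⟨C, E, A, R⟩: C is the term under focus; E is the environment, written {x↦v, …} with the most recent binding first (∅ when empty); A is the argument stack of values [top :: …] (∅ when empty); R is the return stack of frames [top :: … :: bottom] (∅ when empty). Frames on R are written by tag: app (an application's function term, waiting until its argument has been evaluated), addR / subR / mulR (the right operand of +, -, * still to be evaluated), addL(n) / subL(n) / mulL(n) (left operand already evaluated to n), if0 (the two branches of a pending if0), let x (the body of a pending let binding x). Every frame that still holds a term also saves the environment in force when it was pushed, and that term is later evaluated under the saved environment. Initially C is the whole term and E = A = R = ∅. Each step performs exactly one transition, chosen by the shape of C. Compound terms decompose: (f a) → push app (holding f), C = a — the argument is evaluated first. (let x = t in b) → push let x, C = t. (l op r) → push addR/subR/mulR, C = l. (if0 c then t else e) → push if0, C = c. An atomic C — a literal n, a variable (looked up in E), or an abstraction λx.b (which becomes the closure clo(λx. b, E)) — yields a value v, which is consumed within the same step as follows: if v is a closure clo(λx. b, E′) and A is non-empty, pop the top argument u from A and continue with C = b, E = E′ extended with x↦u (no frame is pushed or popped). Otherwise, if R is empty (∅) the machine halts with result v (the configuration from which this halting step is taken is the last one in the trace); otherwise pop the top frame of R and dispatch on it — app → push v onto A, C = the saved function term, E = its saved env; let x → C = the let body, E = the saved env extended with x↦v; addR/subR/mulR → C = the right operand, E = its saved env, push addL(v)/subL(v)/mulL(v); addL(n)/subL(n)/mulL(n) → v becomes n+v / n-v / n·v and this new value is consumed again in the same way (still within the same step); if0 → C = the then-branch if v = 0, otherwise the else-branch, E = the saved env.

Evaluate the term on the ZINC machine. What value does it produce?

Answer: 7

Machine steps:
t=0: <C=(if0 ((λv. ((λz. 4) -4)) -2) then (if0 -3 then -1 else 5) else ((λu. ((λq. u) 7)) 7)), E=∅, A=∅, R=∅>
t=1: <C=((λv. ((λz. 4) -4)) -2), E=∅, A=∅, R=[if0]>
t=2: <C=-2, E=∅, A=∅, R=[app :: if0]>
t=3: <C=(λv. ((λz. 4) -4)), E=∅, A=[-2], R=[if0]>
t=4: <C=((λz. 4) -4), E={v↦-2}, A=∅, R=[if0]>
t=5: <C=-4, E={v↦-2}, A=∅, R=[app :: if0]>
t=6: <C=(λz. 4), E={v↦-2}, A=[-4], R=[if0]>
t=7: <C=4, E={z↦-4, v↦-2}, A=∅, R=[if0]>
t=8: <C=((λu. ((λq. u) 7)) 7), E=∅, A=∅, R=∅>
t=9: <C=7, E=∅, A=∅, R=[app]>
t=10: <C=(λu. ((λq. u) 7)), E=∅, A=[7], R=∅>
t=11: <C=((λq. u) 7), E={u↦7}, A=∅, R=∅>
t=12: <C=7, E={u↦7}, A=∅, R=[app]>
t=13: <C=(λq. u), E={u↦7}, A=[7], R=∅>
t=14: <C=u, E={q↦7, u↦7}, A=∅, R=∅>
→ final value 7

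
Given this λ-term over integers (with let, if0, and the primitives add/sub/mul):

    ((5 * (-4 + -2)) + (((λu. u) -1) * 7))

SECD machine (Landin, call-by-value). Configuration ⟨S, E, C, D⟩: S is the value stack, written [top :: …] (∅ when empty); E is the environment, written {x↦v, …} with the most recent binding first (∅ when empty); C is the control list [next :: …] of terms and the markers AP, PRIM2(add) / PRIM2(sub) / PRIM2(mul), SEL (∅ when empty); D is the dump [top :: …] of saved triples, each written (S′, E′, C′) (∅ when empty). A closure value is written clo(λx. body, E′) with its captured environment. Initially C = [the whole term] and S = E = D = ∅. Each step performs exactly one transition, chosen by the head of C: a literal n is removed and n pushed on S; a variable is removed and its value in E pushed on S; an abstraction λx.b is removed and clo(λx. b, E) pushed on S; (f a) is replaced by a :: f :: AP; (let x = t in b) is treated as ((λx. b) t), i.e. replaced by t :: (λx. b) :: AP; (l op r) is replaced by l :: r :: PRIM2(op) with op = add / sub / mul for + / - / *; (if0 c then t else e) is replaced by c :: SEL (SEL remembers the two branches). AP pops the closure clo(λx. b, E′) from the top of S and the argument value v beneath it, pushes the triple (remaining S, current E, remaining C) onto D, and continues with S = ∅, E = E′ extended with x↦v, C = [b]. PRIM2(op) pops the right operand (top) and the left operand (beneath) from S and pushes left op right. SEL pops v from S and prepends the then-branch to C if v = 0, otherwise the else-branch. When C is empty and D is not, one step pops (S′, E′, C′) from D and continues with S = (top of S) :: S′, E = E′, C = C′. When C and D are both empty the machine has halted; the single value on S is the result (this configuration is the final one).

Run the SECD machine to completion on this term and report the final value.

[0] <S=∅, E=∅, C=[((5 * (-4 + -2)) + (((λu. u) -1) * 7))], D=∅>
[1] <S=∅, E=∅, C=[(5 * (-4 + -2)) :: (((λu. u) -1) * 7) :: PRIM2(add)], D=∅>
[2] <S=∅, E=∅, C=[5 :: (-4 + -2) :: PRIM2(mul) :: (((λu. u) -1) * 7) :: PRIM2(add)], D=∅>
[3] <S=[5], E=∅, C=[(-4 + -2) :: PRIM2(mul) :: (((λu. u) -1) * 7) :: PRIM2(add)], D=∅>
[4] <S=[5], E=∅, C=[-4 :: -2 :: PRIM2(add) :: PRIM2(mul) :: (((λu. u) -1) * 7) :: PRIM2(add)], D=∅>
[5] <S=[-4 :: 5], E=∅, C=[-2 :: PRIM2(add) :: PRIM2(mul) :: (((λu. u) -1) * 7) :: PRIM2(add)], D=∅>
[6] <S=[-2 :: -4 :: 5], E=∅, C=[PRIM2(add) :: PRIM2(mul) :: (((λu. u) -1) * 7) :: PRIM2(add)], D=∅>
[7] <S=[-6 :: 5], E=∅, C=[PRIM2(mul) :: (((λu. u) -1) * 7) :: PRIM2(add)], D=∅>
[8] <S=[-30], E=∅, C=[(((λu. u) -1) * 7) :: PRIM2(add)], D=∅>
[9] <S=[-30], E=∅, C=[((λu. u) -1) :: 7 :: PRIM2(mul) :: PRIM2(add)], D=∅>
[10] <S=[-30], E=∅, C=[-1 :: (λu. u) :: AP :: 7 :: PRIM2(mul) :: PRIM2(add)], D=∅>
[11] <S=[-1 :: -30], E=∅, C=[(λu. u) :: AP :: 7 :: PRIM2(mul) :: PRIM2(add)], D=∅>
[12] <S=[clo(λu. u, ∅) :: -1 :: -30], E=∅, C=[AP :: 7 :: PRIM2(mul) :: PRIM2(add)], D=∅>
[13] <S=∅, E={u↦-1}, C=[u], D=[([-30], ∅, [7 :: PRIM2(mul) :: PRIM2(add)])]>
[14] <S=[-1], E={u↦-1}, C=∅, D=[([-30], ∅, [7 :: PRIM2(mul) :: PRIM2(add)])]>
[15] <S=[-1 :: -30], E=∅, C=[7 :: PRIM2(mul) :: PRIM2(add)], D=∅>
[16] <S=[7 :: -1 :: -30], E=∅, C=[PRIM2(mul) :: PRIM2(add)], D=∅>
[17] <S=[-7 :: -30], E=∅, C=[PRIM2(add)], D=∅>
[18] <S=[-37], E=∅, C=∅, D=∅>
→ final value -37

Answer: -37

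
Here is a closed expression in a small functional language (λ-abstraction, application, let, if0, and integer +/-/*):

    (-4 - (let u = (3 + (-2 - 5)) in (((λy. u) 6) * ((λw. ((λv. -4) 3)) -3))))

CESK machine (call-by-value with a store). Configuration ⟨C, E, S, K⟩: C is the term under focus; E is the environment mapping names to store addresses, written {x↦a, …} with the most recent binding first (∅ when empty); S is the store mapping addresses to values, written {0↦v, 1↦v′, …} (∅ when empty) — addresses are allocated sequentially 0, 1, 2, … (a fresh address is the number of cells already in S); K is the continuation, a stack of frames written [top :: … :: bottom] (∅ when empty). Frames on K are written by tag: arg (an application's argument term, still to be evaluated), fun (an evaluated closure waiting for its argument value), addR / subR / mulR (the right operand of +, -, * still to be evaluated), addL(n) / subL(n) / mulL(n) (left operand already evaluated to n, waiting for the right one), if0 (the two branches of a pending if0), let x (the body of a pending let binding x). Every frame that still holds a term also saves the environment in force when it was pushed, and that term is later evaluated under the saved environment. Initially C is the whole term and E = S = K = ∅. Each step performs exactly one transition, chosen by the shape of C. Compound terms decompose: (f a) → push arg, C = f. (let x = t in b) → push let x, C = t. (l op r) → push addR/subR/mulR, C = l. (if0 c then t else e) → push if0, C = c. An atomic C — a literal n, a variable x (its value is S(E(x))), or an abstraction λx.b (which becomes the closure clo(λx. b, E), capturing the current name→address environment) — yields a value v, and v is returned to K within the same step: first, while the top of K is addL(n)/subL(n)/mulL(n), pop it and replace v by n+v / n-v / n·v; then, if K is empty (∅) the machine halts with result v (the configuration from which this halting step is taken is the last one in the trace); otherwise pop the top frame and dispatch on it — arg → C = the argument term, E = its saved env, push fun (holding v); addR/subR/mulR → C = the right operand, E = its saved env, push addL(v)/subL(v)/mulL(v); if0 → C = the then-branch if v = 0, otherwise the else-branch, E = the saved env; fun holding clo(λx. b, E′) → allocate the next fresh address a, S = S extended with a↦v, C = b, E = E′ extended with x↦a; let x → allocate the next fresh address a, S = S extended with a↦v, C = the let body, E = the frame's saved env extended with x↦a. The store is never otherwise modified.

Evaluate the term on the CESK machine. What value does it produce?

[0] <C=(-4 - (let u = (3 + (-2 - 5)) in (((λy. u) 6) * ((λw. ((λv. -4) 3)) -3)))), E=∅, S=∅, K=∅>
[1] <C=-4, E=∅, S=∅, K=[subR]>
[2] <C=(let u = (3 + (-2 - 5)) in (((λy. u) 6) * ((λw. ((λv. -4) 3)) -3))), E=∅, S=∅, K=[subL(-4)]>
[3] <C=(3 + (-2 - 5)), E=∅, S=∅, K=[let u :: subL(-4)]>
[4] <C=3, E=∅, S=∅, K=[addR :: let u :: subL(-4)]>
[5] <C=(-2 - 5), E=∅, S=∅, K=[addL(3) :: let u :: subL(-4)]>
[6] <C=-2, E=∅, S=∅, K=[subR :: addL(3) :: let u :: subL(-4)]>
[7] <C=5, E=∅, S=∅, K=[subL(-2) :: addL(3) :: let u :: subL(-4)]>
[8] <C=(((λy. u) 6) * ((λw. ((λv. -4) 3)) -3)), E={u↦0}, S={0↦-4}, K=[subL(-4)]>
[9] <C=((λy. u) 6), E={u↦0}, S={0↦-4}, K=[mulR :: subL(-4)]>
[10] <C=(λy. u), E={u↦0}, S={0↦-4}, K=[arg :: mulR :: subL(-4)]>
[11] <C=6, E={u↦0}, S={0↦-4}, K=[fun :: mulR :: subL(-4)]>
[12] <C=u, E={y↦1, u↦0}, S={0↦-4, 1↦6}, K=[mulR :: subL(-4)]>
[13] <C=((λw. ((λv. -4) 3)) -3), E={u↦0}, S={0↦-4, 1↦6}, K=[mulL(-4) :: subL(-4)]>
[14] <C=(λw. ((λv. -4) 3)), E={u↦0}, S={0↦-4, 1↦6}, K=[arg :: mulL(-4) :: subL(-4)]>
[15] <C=-3, E={u↦0}, S={0↦-4, 1↦6}, K=[fun :: mulL(-4) :: subL(-4)]>
[16] <C=((λv. -4) 3), E={w↦2, u↦0}, S={0↦-4, 1↦6, 2↦-3}, K=[mulL(-4) :: subL(-4)]>
[17] <C=(λv. -4), E={w↦2, u↦0}, S={0↦-4, 1↦6, 2↦-3}, K=[arg :: mulL(-4) :: subL(-4)]>
[18] <C=3, E={w↦2, u↦0}, S={0↦-4, 1↦6, 2↦-3}, K=[fun :: mulL(-4) :: subL(-4)]>
[19] <C=-4, E={v↦3, w↦2, u↦0}, S={0↦-4, 1↦6, 2↦-3, 3↦3}, K=[mulL(-4) :: subL(-4)]>
→ final value -20

Answer: -20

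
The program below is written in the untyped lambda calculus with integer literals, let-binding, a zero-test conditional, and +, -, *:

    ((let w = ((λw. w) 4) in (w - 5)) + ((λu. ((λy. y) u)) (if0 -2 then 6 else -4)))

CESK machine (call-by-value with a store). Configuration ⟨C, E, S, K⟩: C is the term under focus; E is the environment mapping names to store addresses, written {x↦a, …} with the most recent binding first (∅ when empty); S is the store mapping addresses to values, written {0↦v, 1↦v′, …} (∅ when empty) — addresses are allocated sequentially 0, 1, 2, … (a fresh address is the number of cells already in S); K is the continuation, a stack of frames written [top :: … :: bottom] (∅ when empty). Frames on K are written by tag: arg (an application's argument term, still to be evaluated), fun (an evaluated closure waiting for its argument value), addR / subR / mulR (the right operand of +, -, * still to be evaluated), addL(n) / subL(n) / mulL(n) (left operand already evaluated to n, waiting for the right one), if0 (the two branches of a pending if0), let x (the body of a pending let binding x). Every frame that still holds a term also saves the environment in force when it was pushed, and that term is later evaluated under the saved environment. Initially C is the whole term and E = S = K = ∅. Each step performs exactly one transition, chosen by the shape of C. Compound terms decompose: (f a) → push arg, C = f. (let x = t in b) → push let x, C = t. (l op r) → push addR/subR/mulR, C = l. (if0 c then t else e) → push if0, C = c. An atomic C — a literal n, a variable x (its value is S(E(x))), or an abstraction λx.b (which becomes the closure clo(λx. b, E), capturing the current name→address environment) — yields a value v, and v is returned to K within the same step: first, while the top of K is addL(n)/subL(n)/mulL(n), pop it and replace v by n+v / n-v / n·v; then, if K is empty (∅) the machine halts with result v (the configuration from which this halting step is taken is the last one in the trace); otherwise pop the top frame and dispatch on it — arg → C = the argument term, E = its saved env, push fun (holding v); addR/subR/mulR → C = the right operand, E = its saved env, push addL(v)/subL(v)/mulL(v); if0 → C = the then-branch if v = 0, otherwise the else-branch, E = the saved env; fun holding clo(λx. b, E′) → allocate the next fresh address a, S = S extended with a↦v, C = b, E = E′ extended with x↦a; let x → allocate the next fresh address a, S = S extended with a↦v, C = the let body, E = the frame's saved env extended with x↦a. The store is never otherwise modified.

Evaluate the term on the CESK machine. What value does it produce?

Answer: -5

Derivation:
0. ⟨C=((let w = ((λw. w) 4) in (w - 5)) + ((λu. ((λy. y) u)) (if0 -2 then 6 else -4))); E=∅; S=∅; K=∅⟩
1. ⟨C=(let w = ((λw. w) 4) in (w - 5)); E=∅; S=∅; K=[addR]⟩
2. ⟨C=((λw. w) 4); E=∅; S=∅; K=[let w :: addR]⟩
3. ⟨C=(λw. w); E=∅; S=∅; K=[arg :: let w :: addR]⟩
4. ⟨C=4; E=∅; S=∅; K=[fun :: let w :: addR]⟩
5. ⟨C=w; E={w↦0}; S={0↦4}; K=[let w :: addR]⟩
6. ⟨C=(w - 5); E={w↦1}; S={0↦4, 1↦4}; K=[addR]⟩
7. ⟨C=w; E={w↦1}; S={0↦4, 1↦4}; K=[subR :: addR]⟩
8. ⟨C=5; E={w↦1}; S={0↦4, 1↦4}; K=[subL(4) :: addR]⟩
9. ⟨C=((λu. ((λy. y) u)) (if0 -2 then 6 else -4)); E=∅; S={0↦4, 1↦4}; K=[addL(-1)]⟩
10. ⟨C=(λu. ((λy. y) u)); E=∅; S={0↦4, 1↦4}; K=[arg :: addL(-1)]⟩
11. ⟨C=(if0 -2 then 6 else -4); E=∅; S={0↦4, 1↦4}; K=[fun :: addL(-1)]⟩
12. ⟨C=-2; E=∅; S={0↦4, 1↦4}; K=[if0 :: fun :: addL(-1)]⟩
13. ⟨C=-4; E=∅; S={0↦4, 1↦4}; K=[fun :: addL(-1)]⟩
14. ⟨C=((λy. y) u); E={u↦2}; S={0↦4, 1↦4, 2↦-4}; K=[addL(-1)]⟩
15. ⟨C=(λy. y); E={u↦2}; S={0↦4, 1↦4, 2↦-4}; K=[arg :: addL(-1)]⟩
16. ⟨C=u; E={u↦2}; S={0↦4, 1↦4, 2↦-4}; K=[fun :: addL(-1)]⟩
17. ⟨C=y; E={y↦3, u↦2}; S={0↦4, 1↦4, 2↦-4, 3↦-4}; K=[addL(-1)]⟩
→ final value -5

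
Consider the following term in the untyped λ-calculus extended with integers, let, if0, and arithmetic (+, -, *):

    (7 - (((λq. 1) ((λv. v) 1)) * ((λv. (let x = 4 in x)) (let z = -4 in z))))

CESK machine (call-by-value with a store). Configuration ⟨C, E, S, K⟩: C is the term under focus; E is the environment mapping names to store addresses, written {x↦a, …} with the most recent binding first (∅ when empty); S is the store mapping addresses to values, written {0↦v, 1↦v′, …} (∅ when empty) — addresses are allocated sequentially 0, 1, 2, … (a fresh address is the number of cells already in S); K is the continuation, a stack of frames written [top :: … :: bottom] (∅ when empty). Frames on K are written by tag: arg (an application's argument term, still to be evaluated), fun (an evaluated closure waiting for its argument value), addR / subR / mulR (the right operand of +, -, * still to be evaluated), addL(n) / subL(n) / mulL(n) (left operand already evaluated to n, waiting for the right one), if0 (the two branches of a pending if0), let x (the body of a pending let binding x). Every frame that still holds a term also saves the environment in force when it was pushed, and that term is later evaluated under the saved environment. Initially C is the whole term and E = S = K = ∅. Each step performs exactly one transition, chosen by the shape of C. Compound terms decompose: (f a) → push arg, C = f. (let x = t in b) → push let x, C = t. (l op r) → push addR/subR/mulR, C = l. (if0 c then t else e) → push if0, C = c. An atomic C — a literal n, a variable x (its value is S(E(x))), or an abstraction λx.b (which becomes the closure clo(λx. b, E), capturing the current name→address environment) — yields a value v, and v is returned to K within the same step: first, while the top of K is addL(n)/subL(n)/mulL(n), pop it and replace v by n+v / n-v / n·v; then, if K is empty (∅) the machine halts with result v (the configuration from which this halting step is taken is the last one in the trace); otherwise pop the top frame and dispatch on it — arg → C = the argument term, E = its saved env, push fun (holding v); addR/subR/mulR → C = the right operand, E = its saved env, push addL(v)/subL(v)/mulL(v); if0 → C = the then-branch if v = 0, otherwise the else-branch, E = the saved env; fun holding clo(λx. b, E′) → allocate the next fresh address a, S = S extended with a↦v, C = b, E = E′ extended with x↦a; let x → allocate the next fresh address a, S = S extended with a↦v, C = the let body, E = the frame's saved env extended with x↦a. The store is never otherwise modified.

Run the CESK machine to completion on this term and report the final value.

t=0: <C=(7 - (((λq. 1) ((λv. v) 1)) * ((λv. (let x = 4 in x)) (let z = -4 in z)))), E=∅, S=∅, K=∅>
t=1: <C=7, E=∅, S=∅, K=[subR]>
t=2: <C=(((λq. 1) ((λv. v) 1)) * ((λv. (let x = 4 in x)) (let z = -4 in z))), E=∅, S=∅, K=[subL(7)]>
t=3: <C=((λq. 1) ((λv. v) 1)), E=∅, S=∅, K=[mulR :: subL(7)]>
t=4: <C=(λq. 1), E=∅, S=∅, K=[arg :: mulR :: subL(7)]>
t=5: <C=((λv. v) 1), E=∅, S=∅, K=[fun :: mulR :: subL(7)]>
t=6: <C=(λv. v), E=∅, S=∅, K=[arg :: fun :: mulR :: subL(7)]>
t=7: <C=1, E=∅, S=∅, K=[fun :: fun :: mulR :: subL(7)]>
t=8: <C=v, E={v↦0}, S={0↦1}, K=[fun :: mulR :: subL(7)]>
t=9: <C=1, E={q↦1}, S={0↦1, 1↦1}, K=[mulR :: subL(7)]>
t=10: <C=((λv. (let x = 4 in x)) (let z = -4 in z)), E=∅, S={0↦1, 1↦1}, K=[mulL(1) :: subL(7)]>
t=11: <C=(λv. (let x = 4 in x)), E=∅, S={0↦1, 1↦1}, K=[arg :: mulL(1) :: subL(7)]>
t=12: <C=(let z = -4 in z), E=∅, S={0↦1, 1↦1}, K=[fun :: mulL(1) :: subL(7)]>
t=13: <C=-4, E=∅, S={0↦1, 1↦1}, K=[let z :: fun :: mulL(1) :: subL(7)]>
t=14: <C=z, E={z↦2}, S={0↦1, 1↦1, 2↦-4}, K=[fun :: mulL(1) :: subL(7)]>
t=15: <C=(let x = 4 in x), E={v↦3}, S={0↦1, 1↦1, 2↦-4, 3↦-4}, K=[mulL(1) :: subL(7)]>
t=16: <C=4, E={v↦3}, S={0↦1, 1↦1, 2↦-4, 3↦-4}, K=[let x :: mulL(1) :: subL(7)]>
t=17: <C=x, E={x↦4, v↦3}, S={0↦1, 1↦1, 2↦-4, 3↦-4, 4↦4}, K=[mulL(1) :: subL(7)]>
→ final value 3

Answer: 3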